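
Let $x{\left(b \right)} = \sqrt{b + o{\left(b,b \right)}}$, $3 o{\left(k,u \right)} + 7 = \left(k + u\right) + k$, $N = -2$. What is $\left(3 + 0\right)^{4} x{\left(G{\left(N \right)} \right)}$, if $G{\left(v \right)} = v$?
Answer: $27 i \sqrt{57} \approx 203.85 i$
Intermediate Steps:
$o{\left(k,u \right)} = - \frac{7}{3} + \frac{u}{3} + \frac{2 k}{3}$ ($o{\left(k,u \right)} = - \frac{7}{3} + \frac{\left(k + u\right) + k}{3} = - \frac{7}{3} + \frac{u + 2 k}{3} = - \frac{7}{3} + \left(\frac{u}{3} + \frac{2 k}{3}\right) = - \frac{7}{3} + \frac{u}{3} + \frac{2 k}{3}$)
$x{\left(b \right)} = \sqrt{- \frac{7}{3} + 2 b}$ ($x{\left(b \right)} = \sqrt{b + \left(- \frac{7}{3} + \frac{b}{3} + \frac{2 b}{3}\right)} = \sqrt{b + \left(- \frac{7}{3} + b\right)} = \sqrt{- \frac{7}{3} + 2 b}$)
$\left(3 + 0\right)^{4} x{\left(G{\left(N \right)} \right)} = \left(3 + 0\right)^{4} \frac{\sqrt{-21 + 18 \left(-2\right)}}{3} = 3^{4} \frac{\sqrt{-21 - 36}}{3} = 81 \frac{\sqrt{-57}}{3} = 81 \frac{i \sqrt{57}}{3} = 27 i \sqrt{57}$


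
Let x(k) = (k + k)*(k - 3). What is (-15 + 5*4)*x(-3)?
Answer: 180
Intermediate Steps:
x(k) = 2*k*(-3 + k) (x(k) = (2*k)*(-3 + k) = 2*k*(-3 + k))
(-15 + 5*4)*x(-3) = (-15 + 5*4)*(2*(-3)*(-3 - 3)) = (-15 + 20)*(2*(-3)*(-6)) = 5*36 = 180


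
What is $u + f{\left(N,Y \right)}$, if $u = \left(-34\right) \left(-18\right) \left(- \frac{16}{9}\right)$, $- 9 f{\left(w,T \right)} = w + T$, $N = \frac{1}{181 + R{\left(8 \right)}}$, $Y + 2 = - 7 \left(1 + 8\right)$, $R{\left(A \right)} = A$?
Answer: $- \frac{1838404}{1701} \approx -1080.8$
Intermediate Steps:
$Y = -65$ ($Y = -2 - 7 \left(1 + 8\right) = -2 - 63 = -65$)
$N = \frac{1}{189}$ ($N = \frac{1}{181 + 8} = \frac{1}{189} \approx 0.005291$)
$f{\left(w,T \right)} = - \frac{T}{9} - \frac{w}{9}$ ($f{\left(w,T \right)} = - \frac{w + T}{9} = - \frac{T + w}{9} = - \frac{T}{9} - \frac{w}{9}$)
$u = -1088$ ($u = 612 \left(\left(-16\right) \frac{1}{9}\right) = 612 \left(- \frac{16}{9}\right) = -1088$)
$u + f{\left(N,Y \right)} = -1088 - - \frac{12284}{1701} = -1088 + \left(\frac{65}{9} - \frac{1}{1701}\right) = -1088 + \frac{12284}{1701} = - \frac{1838404}{1701}$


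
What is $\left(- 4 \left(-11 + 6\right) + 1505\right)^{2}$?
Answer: $2325625$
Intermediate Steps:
$\left(- 4 \left(-11 + 6\right) + 1505\right)^{2} = \left(\left(-4\right) \left(-5\right) + 1505\right)^{2} = \left(20 + 1505\right)^{2} = 1525^{2} = 2325625$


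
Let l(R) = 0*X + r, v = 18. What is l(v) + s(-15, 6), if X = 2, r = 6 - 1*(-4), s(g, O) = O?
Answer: 16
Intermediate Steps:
r = 10 (r = 6 + 4 = 10)
l(R) = 10 (l(R) = 0*2 + 10 = 0 + 10 = 10)
l(v) + s(-15, 6) = 10 + 6 = 16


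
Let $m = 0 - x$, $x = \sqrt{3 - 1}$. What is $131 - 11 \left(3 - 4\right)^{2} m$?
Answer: $1441 \sqrt{2} \approx 2037.9$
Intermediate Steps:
$x = \sqrt{2} \approx 1.4142$
$m = - \sqrt{2}$ ($m = 0 - \sqrt{2} = - \sqrt{2} \approx -1.4142$)
$131 - 11 \left(3 - 4\right)^{2} m = 131 - 11 \left(3 - 4\right)^{2} \left(- \sqrt{2}\right) = 131 - 11 \left(-1\right)^{2} \left(- \sqrt{2}\right) = 131 \left(-11\right) 1 \left(- \sqrt{2}\right) = 131 \left(- 11 \left(- \sqrt{2}\right)\right) = 131 \cdot 11 \sqrt{2} = 1441 \sqrt{2}$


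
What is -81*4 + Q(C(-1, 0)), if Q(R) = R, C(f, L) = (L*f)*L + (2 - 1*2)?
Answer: -324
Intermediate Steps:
C(f, L) = f*L**2 (C(f, L) = f*L**2 + (2 - 2) = f*L**2 + 0 = f*L**2)
-81*4 + Q(C(-1, 0)) = -81*4 - 1*0**2 = -324 - 1*0 = -324 + 0 = -324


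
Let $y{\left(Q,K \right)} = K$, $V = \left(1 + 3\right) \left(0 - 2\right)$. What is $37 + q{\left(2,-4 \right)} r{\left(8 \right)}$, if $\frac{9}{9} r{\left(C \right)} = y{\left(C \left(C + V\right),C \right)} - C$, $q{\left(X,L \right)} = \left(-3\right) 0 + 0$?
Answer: $37$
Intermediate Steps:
$V = -8$ ($V = 4 \left(-2\right) = -8$)
$q{\left(X,L \right)} = 0$ ($q{\left(X,L \right)} = 0 + 0 = 0$)
$r{\left(C \right)} = 0$ ($r{\left(C \right)} = C - C = 0$)
$37 + q{\left(2,-4 \right)} r{\left(8 \right)} = 37 + 0 \cdot 0 = 37 + 0 = 37$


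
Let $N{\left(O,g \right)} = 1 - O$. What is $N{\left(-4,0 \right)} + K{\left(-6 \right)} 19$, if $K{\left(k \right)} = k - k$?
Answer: $5$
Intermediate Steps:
$K{\left(k \right)} = 0$
$N{\left(-4,0 \right)} + K{\left(-6 \right)} 19 = \left(1 - -4\right) + 0 \cdot 19 = \left(1 + 4\right) + 0 = 5 + 0 = 5$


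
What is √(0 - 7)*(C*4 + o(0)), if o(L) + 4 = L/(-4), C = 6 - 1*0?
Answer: 20*I*√7 ≈ 52.915*I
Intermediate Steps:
C = 6 (C = 6 + 0 = 6)
o(L) = -4 - L/4 (o(L) = -4 + L/(-4) = -4 + L*(-¼) = -4 - L/4)
√(0 - 7)*(C*4 + o(0)) = √(0 - 7)*(6*4 + (-4 - ¼*0)) = √(-7)*(24 + (-4 + 0)) = (I*√7)*(24 - 4) = (I*√7)*20 = 20*I*√7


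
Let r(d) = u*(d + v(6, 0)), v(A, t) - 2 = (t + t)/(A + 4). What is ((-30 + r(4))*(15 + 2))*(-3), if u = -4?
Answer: 2754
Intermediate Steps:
v(A, t) = 2 + 2*t/(4 + A) (v(A, t) = 2 + (t + t)/(A + 4) = 2 + (2*t)/(4 + A) = 2 + 2*t/(4 + A))
r(d) = -8 - 4*d (r(d) = -4*(d + 2*(4 + 6 + 0)/(4 + 6)) = -4*(d + 2*10/10) = -4*(d + 2*(⅒)*10) = -4*(d + 2) = -4*(2 + d) = -8 - 4*d)
((-30 + r(4))*(15 + 2))*(-3) = ((-30 + (-8 - 4*4))*(15 + 2))*(-3) = ((-30 + (-8 - 16))*17)*(-3) = ((-30 - 24)*17)*(-3) = -54*17*(-3) = -918*(-3) = 2754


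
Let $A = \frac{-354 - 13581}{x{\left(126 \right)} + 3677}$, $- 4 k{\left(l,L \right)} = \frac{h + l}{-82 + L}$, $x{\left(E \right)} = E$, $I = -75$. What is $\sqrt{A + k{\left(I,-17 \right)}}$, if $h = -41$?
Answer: $\frac{2 i \sqrt{15581244679}}{125499} \approx 1.9893 i$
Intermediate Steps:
$k{\left(l,L \right)} = - \frac{-41 + l}{4 \left(-82 + L\right)}$ ($k{\left(l,L \right)} = - \frac{\left(-41 + l\right) \frac{1}{-82 + L}}{4} = - \frac{\frac{1}{-82 + L} \left(-41 + l\right)}{4} = - \frac{-41 + l}{4 \left(-82 + L\right)}$)
$A = - \frac{13935}{3803}$ ($A = \frac{-354 - 13581}{126 + 3677} = - \frac{13935}{3803} \approx -3.6642$)
$\sqrt{A + k{\left(I,-17 \right)}} = \sqrt{- \frac{13935}{3803} + \frac{41 - -75}{4 \left(-82 - 17\right)}} = \sqrt{- \frac{13935}{3803} + \frac{41 + 75}{4 \left(-99\right)}} = \sqrt{- \frac{13935}{3803} + \frac{1}{4} \left(- \frac{1}{99}\right) 116} = \sqrt{- \frac{13935}{3803} - \frac{29}{99}} = \sqrt{- \frac{1489852}{376497}} = \frac{2 i \sqrt{15581244679}}{125499}$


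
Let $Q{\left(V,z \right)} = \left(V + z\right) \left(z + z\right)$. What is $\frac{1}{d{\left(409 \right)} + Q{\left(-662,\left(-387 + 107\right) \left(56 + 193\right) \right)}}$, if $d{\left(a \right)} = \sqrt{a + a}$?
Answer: $\frac{4907033040}{48157946511303282791} - \frac{\sqrt{818}}{96315893022606565582} \approx 1.0189 \cdot 10^{-10}$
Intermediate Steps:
$Q{\left(V,z \right)} = 2 z \left(V + z\right)$ ($Q{\left(V,z \right)} = \left(V + z\right) 2 z = 2 z \left(V + z\right)$)
$d{\left(a \right)} = \sqrt{2} \sqrt{a}$ ($d{\left(a \right)} = \sqrt{2 a} = \sqrt{2} \sqrt{a}$)
$\frac{1}{d{\left(409 \right)} + Q{\left(-662,\left(-387 + 107\right) \left(56 + 193\right) \right)}} = \frac{1}{\sqrt{2} \sqrt{409} + 2 \left(-387 + 107\right) \left(56 + 193\right) \left(-662 + \left(-387 + 107\right) \left(56 + 193\right)\right)} = \frac{1}{\sqrt{818} + 2 \left(\left(-280\right) 249\right) \left(-662 - 69720\right)} = \frac{1}{\sqrt{818} + 2 \left(-69720\right) \left(-662 - 69720\right)} = \frac{1}{\sqrt{818} + 2 \left(-69720\right) \left(-70382\right)} = \frac{1}{\sqrt{818} + 9814066080} = \frac{1}{9814066080 + \sqrt{818}}$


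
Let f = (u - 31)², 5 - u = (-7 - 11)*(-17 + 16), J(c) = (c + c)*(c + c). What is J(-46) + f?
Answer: 10400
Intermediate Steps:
J(c) = 4*c² (J(c) = (2*c)*(2*c) = 4*c²)
u = -13 (u = 5 - (-7 - 11)*(-17 + 16) = 5 - (-18)*(-1) = 5 - 1*18 = 5 - 18 = -13)
f = 1936 (f = (-13 - 31)² = (-44)² = 1936)
J(-46) + f = 4*(-46)² + 1936 = 4*2116 + 1936 = 8464 + 1936 = 10400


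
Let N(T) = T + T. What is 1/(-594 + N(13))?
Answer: -1/568 ≈ -0.0017606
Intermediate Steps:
N(T) = 2*T
1/(-594 + N(13)) = 1/(-594 + 2*13) = 1/(-594 + 26) = 1/(-568) = -1/568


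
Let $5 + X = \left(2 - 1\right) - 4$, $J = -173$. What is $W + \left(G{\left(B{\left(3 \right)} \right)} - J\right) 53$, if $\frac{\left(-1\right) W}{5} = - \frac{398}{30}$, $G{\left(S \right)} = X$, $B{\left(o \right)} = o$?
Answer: $\frac{26434}{3} \approx 8811.3$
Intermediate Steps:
$X = -8$ ($X = -5 + \left(\left(2 - 1\right) - 4\right) = -5 + \left(1 - 4\right) = -5 - 3 = -8$)
$G{\left(S \right)} = -8$
$W = \frac{199}{3}$ ($W = - 5 \left(- \frac{398}{30}\right) = - 5 \left(\left(-398\right) \frac{1}{30}\right) = \left(-5\right) \left(- \frac{199}{15}\right) = \frac{199}{3} \approx 66.333$)
$W + \left(G{\left(B{\left(3 \right)} \right)} - J\right) 53 = \frac{199}{3} + \left(-8 - -173\right) 53 = \frac{199}{3} + \left(-8 + 173\right) 53 = \frac{199}{3} + 165 \cdot 53 = \frac{199}{3} + 8745 = \frac{26434}{3}$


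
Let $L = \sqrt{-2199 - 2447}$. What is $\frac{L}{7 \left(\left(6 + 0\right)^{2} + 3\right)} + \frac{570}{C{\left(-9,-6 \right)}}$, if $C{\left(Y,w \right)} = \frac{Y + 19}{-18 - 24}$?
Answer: $-2394 + \frac{i \sqrt{4646}}{273} \approx -2394.0 + 0.24968 i$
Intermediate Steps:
$C{\left(Y,w \right)} = - \frac{19}{42} - \frac{Y}{42}$ ($C{\left(Y,w \right)} = \frac{19 + Y}{-42} = \left(19 + Y\right) \left(- \frac{1}{42}\right) = - \frac{19}{42} - \frac{Y}{42}$)
$L = i \sqrt{4646}$ ($L = \sqrt{-4646} = i \sqrt{4646} \approx 68.162 i$)
$\frac{L}{7 \left(\left(6 + 0\right)^{2} + 3\right)} + \frac{570}{C{\left(-9,-6 \right)}} = \frac{i \sqrt{4646}}{7 \left(\left(6 + 0\right)^{2} + 3\right)} + \frac{570}{- \frac{19}{42} - - \frac{3}{14}} = \frac{i \sqrt{4646}}{7 \left(6^{2} + 3\right)} + \frac{570}{- \frac{19}{42} + \frac{3}{14}} = \frac{i \sqrt{4646}}{7 \left(36 + 3\right)} + \frac{570}{- \frac{5}{21}} = \frac{i \sqrt{4646}}{7 \cdot 39} + 570 \left(- \frac{21}{5}\right) = \frac{i \sqrt{4646}}{273} - 2394 = -2394 + \frac{i \sqrt{4646}}{273}$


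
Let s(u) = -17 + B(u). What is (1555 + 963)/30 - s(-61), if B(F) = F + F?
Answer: 3344/15 ≈ 222.93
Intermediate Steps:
B(F) = 2*F
s(u) = -17 + 2*u
(1555 + 963)/30 - s(-61) = (1555 + 963)/30 - (-17 + 2*(-61)) = 2518*(1/30) - (-17 - 122) = 1259/15 - 1*(-139) = 1259/15 + 139 = 3344/15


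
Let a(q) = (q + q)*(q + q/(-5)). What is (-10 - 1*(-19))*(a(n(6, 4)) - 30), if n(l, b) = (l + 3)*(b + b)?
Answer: 371898/5 ≈ 74380.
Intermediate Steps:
n(l, b) = 2*b*(3 + l) (n(l, b) = (3 + l)*(2*b) = 2*b*(3 + l))
a(q) = 8*q**2/5 (a(q) = (2*q)*(q + q*(-1/5)) = (2*q)*(q - q/5) = (2*q)*(4*q/5) = 8*q**2/5)
(-10 - 1*(-19))*(a(n(6, 4)) - 30) = (-10 - 1*(-19))*(8*(2*4*(3 + 6))**2/5 - 30) = (-10 + 19)*(8*(2*4*9)**2/5 - 30) = 9*((8/5)*72**2 - 30) = 9*((8/5)*5184 - 30) = 9*(41472/5 - 30) = 9*(41322/5) = 371898/5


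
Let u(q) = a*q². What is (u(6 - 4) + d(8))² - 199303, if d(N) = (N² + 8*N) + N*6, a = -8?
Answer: -178567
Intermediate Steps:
u(q) = -8*q²
d(N) = N² + 14*N (d(N) = (N² + 8*N) + 6*N = N² + 14*N)
(u(6 - 4) + d(8))² - 199303 = (-8*(6 - 4)² + 8*(14 + 8))² - 199303 = (-8*2² + 8*22)² - 199303 = (-8*4 + 176)² - 199303 = (-32 + 176)² - 199303 = 144² - 199303 = 20736 - 199303 = -178567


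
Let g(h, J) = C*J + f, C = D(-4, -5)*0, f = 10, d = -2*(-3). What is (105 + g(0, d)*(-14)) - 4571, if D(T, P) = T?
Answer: -4606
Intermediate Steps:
d = 6
C = 0 (C = -4*0 = 0)
g(h, J) = 10 (g(h, J) = 0*J + 10 = 0 + 10 = 10)
(105 + g(0, d)*(-14)) - 4571 = (105 + 10*(-14)) - 4571 = (105 - 140) - 4571 = -35 - 4571 = -4606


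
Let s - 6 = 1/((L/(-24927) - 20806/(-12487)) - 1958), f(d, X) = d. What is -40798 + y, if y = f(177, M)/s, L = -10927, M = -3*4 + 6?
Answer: -7090770176552959/173927679797 ≈ -40769.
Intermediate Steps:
M = -6 (M = -12 + 6 = -6)
s = 521783039391/86971250933 (s = 6 + 1/((-10927/(-24927) - 20806/(-12487)) - 1958) = 6 + 1/((-10927*(-1/24927) - 20806*(-1/12487)) - 1958) = 6 + 1/((1561/3561 + 20806/12487) - 1958) = 6 + 1/(93582373/44466207 - 1958) = 6 + 1/(-86971250933/44466207) = 6 - 44466207/86971250933 = 521783039391/86971250933 ≈ 5.9995)
y = 5131303805047/173927679797 (y = 177/(521783039391/86971250933) = 177*(86971250933/521783039391) = 5131303805047/173927679797 ≈ 29.503)
-40798 + y = -40798 + 5131303805047/173927679797 = -7090770176552959/173927679797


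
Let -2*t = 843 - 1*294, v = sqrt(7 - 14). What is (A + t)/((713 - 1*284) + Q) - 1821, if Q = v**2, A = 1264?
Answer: -1534945/844 ≈ -1818.7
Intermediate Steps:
v = I*sqrt(7) (v = sqrt(-7) = I*sqrt(7) ≈ 2.6458*I)
t = -549/2 (t = -(843 - 1*294)/2 = -(843 - 294)/2 = -1/2*549 = -549/2 ≈ -274.50)
Q = -7 (Q = (I*sqrt(7))**2 = -7)
(A + t)/((713 - 1*284) + Q) - 1821 = (1264 - 549/2)/((713 - 1*284) - 7) - 1821 = 1979/(2*((713 - 284) - 7)) - 1821 = 1979/(2*(429 - 7)) - 1821 = (1979/2)/422 - 1821 = (1979/2)*(1/422) - 1821 = 1979/844 - 1821 = -1534945/844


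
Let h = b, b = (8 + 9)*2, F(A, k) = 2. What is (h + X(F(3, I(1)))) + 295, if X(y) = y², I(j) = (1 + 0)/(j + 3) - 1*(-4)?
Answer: 333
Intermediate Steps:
I(j) = 4 + 1/(3 + j) (I(j) = 1/(3 + j) + 4 = 4 + 1/(3 + j))
b = 34 (b = 17*2 = 34)
h = 34
(h + X(F(3, I(1)))) + 295 = (34 + 2²) + 295 = (34 + 4) + 295 = 38 + 295 = 333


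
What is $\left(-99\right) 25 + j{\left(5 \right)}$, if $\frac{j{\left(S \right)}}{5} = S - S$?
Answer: $-2475$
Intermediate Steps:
$j{\left(S \right)} = 0$ ($j{\left(S \right)} = 5 \left(S - S\right) = 5 \cdot 0 = 0$)
$\left(-99\right) 25 + j{\left(5 \right)} = \left(-99\right) 25 + 0 = -2475 + 0 = -2475$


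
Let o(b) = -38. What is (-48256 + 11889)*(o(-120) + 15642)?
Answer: -567470668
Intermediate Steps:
(-48256 + 11889)*(o(-120) + 15642) = (-48256 + 11889)*(-38 + 15642) = -36367*15604 = -567470668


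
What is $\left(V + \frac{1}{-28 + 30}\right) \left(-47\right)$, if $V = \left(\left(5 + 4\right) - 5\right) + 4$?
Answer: $- \frac{799}{2} \approx -399.5$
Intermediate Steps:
$V = 8$ ($V = \left(9 - 5\right) + 4 = 4 + 4 = 8$)
$\left(V + \frac{1}{-28 + 30}\right) \left(-47\right) = \left(8 + \frac{1}{-28 + 30}\right) \left(-47\right) = \left(8 + \frac{1}{2}\right) \left(-47\right) = \frac{17}{2} \left(-47\right) = - \frac{799}{2}$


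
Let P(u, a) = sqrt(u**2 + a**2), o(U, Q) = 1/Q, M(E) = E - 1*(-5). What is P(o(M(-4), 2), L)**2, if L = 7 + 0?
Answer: 197/4 ≈ 49.250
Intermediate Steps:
M(E) = 5 + E (M(E) = E + 5 = 5 + E)
o(U, Q) = 1/Q
L = 7
P(u, a) = sqrt(a**2 + u**2)
P(o(M(-4), 2), L)**2 = (sqrt(7**2 + (1/2)**2))**2 = (sqrt(49 + (1/2)**2))**2 = (sqrt(49 + 1/4))**2 = (sqrt(197/4))**2 = (sqrt(197)/2)**2 = 197/4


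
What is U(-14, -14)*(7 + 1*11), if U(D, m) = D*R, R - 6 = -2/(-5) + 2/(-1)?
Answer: -5544/5 ≈ -1108.8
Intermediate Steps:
R = 22/5 (R = 6 + (-2/(-5) + 2/(-1)) = 6 + (-2*(-1/5) + 2*(-1)) = 6 + (2/5 - 2) = 6 - 8/5 = 22/5 ≈ 4.4000)
U(D, m) = 22*D/5 (U(D, m) = D*(22/5) = 22*D/5)
U(-14, -14)*(7 + 1*11) = ((22/5)*(-14))*(7 + 1*11) = -308*(7 + 11)/5 = -308/5*18 = -5544/5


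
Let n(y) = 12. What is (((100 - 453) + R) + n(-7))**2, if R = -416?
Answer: 573049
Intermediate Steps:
(((100 - 453) + R) + n(-7))**2 = (((100 - 453) - 416) + 12)**2 = ((-353 - 416) + 12)**2 = (-769 + 12)**2 = (-757)**2 = 573049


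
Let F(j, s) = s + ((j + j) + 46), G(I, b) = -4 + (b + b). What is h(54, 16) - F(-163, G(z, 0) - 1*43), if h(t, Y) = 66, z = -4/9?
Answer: 393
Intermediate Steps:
z = -4/9 (z = -4*1/9 = -4/9 ≈ -0.44444)
G(I, b) = -4 + 2*b
F(j, s) = 46 + s + 2*j (F(j, s) = s + (2*j + 46) = s + (46 + 2*j) = 46 + s + 2*j)
h(54, 16) - F(-163, G(z, 0) - 1*43) = 66 - (46 + ((-4 + 2*0) - 1*43) + 2*(-163)) = 66 - (46 + ((-4 + 0) - 43) - 326) = 66 - (46 + (-4 - 43) - 326) = 66 - (46 - 47 - 326) = 66 - 1*(-327) = 66 + 327 = 393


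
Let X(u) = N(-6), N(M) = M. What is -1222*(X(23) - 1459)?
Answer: 1790230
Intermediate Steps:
X(u) = -6
-1222*(X(23) - 1459) = -1222*(-6 - 1459) = -1222*(-1465) = 1790230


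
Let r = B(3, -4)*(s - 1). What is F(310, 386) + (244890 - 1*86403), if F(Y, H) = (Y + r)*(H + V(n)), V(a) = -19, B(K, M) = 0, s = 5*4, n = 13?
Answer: 272257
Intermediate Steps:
s = 20
r = 0 (r = 0*(20 - 1) = 0*19 = 0)
F(Y, H) = Y*(-19 + H) (F(Y, H) = (Y + 0)*(H - 19) = Y*(-19 + H))
F(310, 386) + (244890 - 1*86403) = 310*(-19 + 386) + (244890 - 1*86403) = 310*367 + (244890 - 86403) = 113770 + 158487 = 272257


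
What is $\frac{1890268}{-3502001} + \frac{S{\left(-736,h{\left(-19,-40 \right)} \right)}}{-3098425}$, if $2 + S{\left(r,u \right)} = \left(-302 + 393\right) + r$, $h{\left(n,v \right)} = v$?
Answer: $- \frac{5854587833253}{10850687448425} \approx -0.53956$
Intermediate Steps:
$S{\left(r,u \right)} = 89 + r$ ($S{\left(r,u \right)} = -2 + \left(\left(-302 + 393\right) + r\right) = -2 + \left(91 + r\right) = 89 + r$)
$\frac{1890268}{-3502001} + \frac{S{\left(-736,h{\left(-19,-40 \right)} \right)}}{-3098425} = \frac{1890268}{-3502001} + \frac{89 - 736}{-3098425} = 1890268 \left(- \frac{1}{3502001}\right) - - \frac{647}{3098425} = - \frac{1890268}{3502001} + \frac{647}{3098425} = - \frac{5854587833253}{10850687448425}$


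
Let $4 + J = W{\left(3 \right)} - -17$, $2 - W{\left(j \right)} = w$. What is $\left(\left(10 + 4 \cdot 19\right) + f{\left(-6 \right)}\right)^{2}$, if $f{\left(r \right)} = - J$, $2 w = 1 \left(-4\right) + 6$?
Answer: $5184$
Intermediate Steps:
$w = 1$ ($w = \frac{1 \left(-4\right) + 6}{2} = \frac{-4 + 6}{2} = \frac{1}{2} \cdot 2 = 1$)
$W{\left(j \right)} = 1$ ($W{\left(j \right)} = 2 - 1 = 1$)
$J = 14$ ($J = -4 + \left(1 - -17\right) = -4 + \left(1 + 17\right) = -4 + 18 = 14$)
$f{\left(r \right)} = -14$ ($f{\left(r \right)} = \left(-1\right) 14 = -14$)
$\left(\left(10 + 4 \cdot 19\right) + f{\left(-6 \right)}\right)^{2} = \left(\left(10 + 4 \cdot 19\right) - 14\right)^{2} = \left(\left(10 + 76\right) - 14\right)^{2} = \left(86 - 14\right)^{2} = 72^{2} = 5184$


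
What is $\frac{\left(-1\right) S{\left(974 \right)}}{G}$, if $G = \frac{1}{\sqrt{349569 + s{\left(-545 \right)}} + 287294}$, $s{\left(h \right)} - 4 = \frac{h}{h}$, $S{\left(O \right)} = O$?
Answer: $-279824356 - 974 \sqrt{349574} \approx -2.804 \cdot 10^{8}$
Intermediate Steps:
$s{\left(h \right)} = 5$ ($s{\left(h \right)} = 4 + \frac{h}{h} = 4 + 1 = 5$)
$G = \frac{1}{287294 + \sqrt{349574}}$ ($G = \frac{1}{\sqrt{349569 + 5} + 287294} = \frac{1}{\sqrt{349574} + 287294} = \frac{1}{287294 + \sqrt{349574}} \approx 3.4736 \cdot 10^{-6}$)
$\frac{\left(-1\right) S{\left(974 \right)}}{G} = \frac{\left(-1\right) 974}{\frac{143647}{41268746431} - \frac{\sqrt{349574}}{82537492862}} = - \frac{974}{\frac{143647}{41268746431} - \frac{\sqrt{349574}}{82537492862}}$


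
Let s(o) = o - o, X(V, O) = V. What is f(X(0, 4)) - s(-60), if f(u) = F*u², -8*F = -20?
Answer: 0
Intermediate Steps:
F = 5/2 (F = -⅛*(-20) = 5/2 ≈ 2.5000)
f(u) = 5*u²/2
s(o) = 0
f(X(0, 4)) - s(-60) = (5/2)*0² - 1*0 = (5/2)*0 + 0 = 0 + 0 = 0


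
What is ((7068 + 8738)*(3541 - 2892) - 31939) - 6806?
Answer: 10219349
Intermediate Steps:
((7068 + 8738)*(3541 - 2892) - 31939) - 6806 = (15806*649 - 31939) - 6806 = (10258094 - 31939) - 6806 = 10226155 - 6806 = 10219349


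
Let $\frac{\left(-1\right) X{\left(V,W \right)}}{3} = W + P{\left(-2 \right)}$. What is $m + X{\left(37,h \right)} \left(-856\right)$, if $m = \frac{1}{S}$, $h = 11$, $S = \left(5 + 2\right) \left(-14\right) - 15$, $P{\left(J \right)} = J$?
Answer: $\frac{2611655}{113} \approx 23112.0$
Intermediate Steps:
$S = -113$ ($S = 7 \left(-14\right) - 15 = -98 - 15 = -113$)
$X{\left(V,W \right)} = 6 - 3 W$ ($X{\left(V,W \right)} = - 3 \left(W - 2\right) = - 3 \left(-2 + W\right) = 6 - 3 W$)
$m = - \frac{1}{113}$ ($m = \frac{1}{-113} = - \frac{1}{113} \approx -0.0088496$)
$m + X{\left(37,h \right)} \left(-856\right) = - \frac{1}{113} + \left(6 - 33\right) \left(-856\right) = - \frac{1}{113} - -23112 = - \frac{1}{113} + 23112 = \frac{2611655}{113}$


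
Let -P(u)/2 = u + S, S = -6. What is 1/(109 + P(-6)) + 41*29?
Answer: 158138/133 ≈ 1189.0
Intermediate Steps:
P(u) = 12 - 2*u (P(u) = -2*(u - 6) = -2*(-6 + u) = 12 - 2*u)
1/(109 + P(-6)) + 41*29 = 1/(109 + (12 - 2*(-6))) + 41*29 = 1/(109 + (12 + 12)) + 1189 = 1/(109 + 24) + 1189 = 1/133 + 1189 = 158138/133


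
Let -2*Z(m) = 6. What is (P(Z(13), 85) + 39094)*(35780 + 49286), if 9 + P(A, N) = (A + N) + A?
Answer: 3331524824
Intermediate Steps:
Z(m) = -3 (Z(m) = -1/2*6 = -3)
P(A, N) = -9 + N + 2*A (P(A, N) = -9 + ((A + N) + A) = -9 + (N + 2*A) = -9 + N + 2*A)
(P(Z(13), 85) + 39094)*(35780 + 49286) = ((-9 + 85 + 2*(-3)) + 39094)*(35780 + 49286) = ((-9 + 85 - 6) + 39094)*85066 = (70 + 39094)*85066 = 39164*85066 = 3331524824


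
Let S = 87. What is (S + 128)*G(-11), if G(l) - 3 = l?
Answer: -1720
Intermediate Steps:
G(l) = 3 + l
(S + 128)*G(-11) = (87 + 128)*(3 - 11) = 215*(-8) = -1720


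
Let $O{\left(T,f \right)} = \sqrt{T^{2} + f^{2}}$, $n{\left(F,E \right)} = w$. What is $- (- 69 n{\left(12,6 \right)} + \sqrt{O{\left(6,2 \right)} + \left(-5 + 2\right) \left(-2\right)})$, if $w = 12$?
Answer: $828 - \sqrt{6 + 2 \sqrt{10}} \approx 824.49$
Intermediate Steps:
$n{\left(F,E \right)} = 12$
$- (- 69 n{\left(12,6 \right)} + \sqrt{O{\left(6,2 \right)} + \left(-5 + 2\right) \left(-2\right)}) = - (\left(-69\right) 12 + \sqrt{\sqrt{6^{2} + 2^{2}} + \left(-5 + 2\right) \left(-2\right)}) = - (-828 + \sqrt{\sqrt{36 + 4} - -6}) = - (-828 + \sqrt{\sqrt{40} + 6}) = - (-828 + \sqrt{2 \sqrt{10} + 6}) = - (-828 + \sqrt{6 + 2 \sqrt{10}}) = 828 - \sqrt{6 + 2 \sqrt{10}}$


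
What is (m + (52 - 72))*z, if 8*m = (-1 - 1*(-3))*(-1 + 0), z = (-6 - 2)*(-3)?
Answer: -486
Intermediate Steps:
z = 24 (z = -8*(-3) = 24)
m = -¼ (m = ((-1 - 1*(-3))*(-1 + 0))/8 = ((-1 + 3)*(-1))/8 = (2*(-1))/8 = (⅛)*(-2) = -¼ ≈ -0.25000)
(m + (52 - 72))*z = (-¼ + (52 - 72))*24 = (-¼ - 20)*24 = -81/4*24 = -486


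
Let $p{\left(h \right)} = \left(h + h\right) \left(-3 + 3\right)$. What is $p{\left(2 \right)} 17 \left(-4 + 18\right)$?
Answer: $0$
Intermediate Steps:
$p{\left(h \right)} = 0$ ($p{\left(h \right)} = 2 h 0 = 0$)
$p{\left(2 \right)} 17 \left(-4 + 18\right) = 0 \cdot 17 \left(-4 + 18\right) = 0 \cdot 17 \cdot 14 = 0 \cdot 238 = 0$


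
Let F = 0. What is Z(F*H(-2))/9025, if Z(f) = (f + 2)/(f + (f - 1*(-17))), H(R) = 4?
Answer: 2/153425 ≈ 1.3036e-5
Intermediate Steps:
Z(f) = (2 + f)/(17 + 2*f) (Z(f) = (2 + f)/(f + (f + 17)) = (2 + f)/(f + (17 + f)) = (2 + f)/(17 + 2*f))
Z(F*H(-2))/9025 = ((2 + 0*4)/(17 + 2*(0*4)))/9025 = ((2 + 0)/(17 + 2*0))*(1/9025) = (2/(17 + 0))*(1/9025) = (2/17)*(1/9025) = 2/153425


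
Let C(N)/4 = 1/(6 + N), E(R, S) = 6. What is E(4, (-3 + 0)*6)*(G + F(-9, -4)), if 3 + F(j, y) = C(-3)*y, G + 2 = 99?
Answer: 532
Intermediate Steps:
G = 97 (G = -2 + 99 = 97)
C(N) = 4/(6 + N)
F(j, y) = -3 + 4*y/3 (F(j, y) = -3 + (4/(6 - 3))*y = -3 + (4/3)*y = -3 + (4*(⅓))*y = -3 + 4*y/3)
E(4, (-3 + 0)*6)*(G + F(-9, -4)) = 6*(97 + (-3 + (4/3)*(-4))) = 6*(97 + (-3 - 16/3)) = 6*(97 - 25/3) = 6*(266/3) = 532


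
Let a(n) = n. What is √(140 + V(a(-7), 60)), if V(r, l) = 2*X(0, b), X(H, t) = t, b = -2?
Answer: 2*√34 ≈ 11.662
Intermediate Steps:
V(r, l) = -4 (V(r, l) = 2*(-2) = -4)
√(140 + V(a(-7), 60)) = √(140 - 4) = √136 = 2*√34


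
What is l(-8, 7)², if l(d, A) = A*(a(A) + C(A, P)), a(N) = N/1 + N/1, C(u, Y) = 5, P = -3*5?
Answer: 17689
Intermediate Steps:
P = -15
a(N) = 2*N (a(N) = N*1 + N*1 = N + N = 2*N)
l(d, A) = A*(5 + 2*A) (l(d, A) = A*(2*A + 5) = A*(5 + 2*A))
l(-8, 7)² = (7*(5 + 2*7))² = (7*(5 + 14))² = (7*19)² = 133² = 17689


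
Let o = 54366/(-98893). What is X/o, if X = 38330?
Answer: -1895284345/27183 ≈ -69723.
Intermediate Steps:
o = -54366/98893 (o = 54366*(-1/98893) = -54366/98893 ≈ -0.54975)
X/o = 38330/(-54366/98893) = 38330*(-98893/54366) = -1895284345/27183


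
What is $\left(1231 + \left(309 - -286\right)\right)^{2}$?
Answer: $3334276$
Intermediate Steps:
$\left(1231 + \left(309 - -286\right)\right)^{2} = \left(1231 + \left(309 + 286\right)\right)^{2} = \left(1231 + 595\right)^{2} = 1826^{2} = 3334276$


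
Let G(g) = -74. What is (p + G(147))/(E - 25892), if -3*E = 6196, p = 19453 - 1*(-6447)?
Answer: -38739/41936 ≈ -0.92377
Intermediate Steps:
p = 25900 (p = 19453 + 6447 = 25900)
E = -6196/3 (E = -1/3*6196 = -6196/3 ≈ -2065.3)
(p + G(147))/(E - 25892) = (25900 - 74)/(-6196/3 - 25892) = 25826/(-83872/3) = 25826*(-3/83872) = -38739/41936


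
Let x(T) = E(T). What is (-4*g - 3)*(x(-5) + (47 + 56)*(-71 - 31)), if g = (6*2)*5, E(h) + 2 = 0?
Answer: 2553444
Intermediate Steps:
E(h) = -2 (E(h) = -2 + 0 = -2)
x(T) = -2
g = 60 (g = 12*5 = 60)
(-4*g - 3)*(x(-5) + (47 + 56)*(-71 - 31)) = (-4*60 - 3)*(-2 + (47 + 56)*(-71 - 31)) = (-240 - 3)*(-2 + 103*(-102)) = -243*(-2 - 10506) = -243*(-10508) = 2553444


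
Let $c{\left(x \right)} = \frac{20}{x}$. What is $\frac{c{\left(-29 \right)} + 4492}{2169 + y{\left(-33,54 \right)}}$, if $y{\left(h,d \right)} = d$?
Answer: $\frac{14472}{7163} \approx 2.0204$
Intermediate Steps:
$\frac{c{\left(-29 \right)} + 4492}{2169 + y{\left(-33,54 \right)}} = \frac{\frac{20}{-29} + 4492}{2169 + 54} = \frac{20 \left(- \frac{1}{29}\right) + 4492}{2223} = \left(- \frac{20}{29} + 4492\right) \frac{1}{2223} = \frac{130248}{29} \cdot \frac{1}{2223} = \frac{14472}{7163}$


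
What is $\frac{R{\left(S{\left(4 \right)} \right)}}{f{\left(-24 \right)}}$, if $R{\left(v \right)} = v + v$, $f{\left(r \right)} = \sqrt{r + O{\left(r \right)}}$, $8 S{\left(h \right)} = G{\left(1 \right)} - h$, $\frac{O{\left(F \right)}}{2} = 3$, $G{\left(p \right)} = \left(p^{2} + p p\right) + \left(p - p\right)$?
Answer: $\frac{i \sqrt{2}}{12} \approx 0.11785 i$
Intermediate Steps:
$G{\left(p \right)} = 2 p^{2}$ ($G{\left(p \right)} = \left(p^{2} + p^{2}\right) + 0 = 2 p^{2} + 0 = 2 p^{2}$)
$O{\left(F \right)} = 6$ ($O{\left(F \right)} = 2 \cdot 3 = 6$)
$S{\left(h \right)} = \frac{1}{4} - \frac{h}{8}$ ($S{\left(h \right)} = \frac{2 \cdot 1^{2} - h}{8} = \frac{2 \cdot 1 - h}{8} = \frac{2 - h}{8} = \frac{1}{4} - \frac{h}{8}$)
$f{\left(r \right)} = \sqrt{6 + r}$ ($f{\left(r \right)} = \sqrt{r + 6} = \sqrt{6 + r}$)
$R{\left(v \right)} = 2 v$
$\frac{R{\left(S{\left(4 \right)} \right)}}{f{\left(-24 \right)}} = \frac{2 \left(\frac{1}{4} - \frac{1}{2}\right)}{\sqrt{6 - 24}} = \frac{2 \left(\frac{1}{4} - \frac{1}{2}\right)}{\sqrt{-18}} = \frac{2 \left(- \frac{1}{4}\right)}{3 i \sqrt{2}} = - \frac{\left(- \frac{1}{6}\right) i \sqrt{2}}{2} = \frac{i \sqrt{2}}{12}$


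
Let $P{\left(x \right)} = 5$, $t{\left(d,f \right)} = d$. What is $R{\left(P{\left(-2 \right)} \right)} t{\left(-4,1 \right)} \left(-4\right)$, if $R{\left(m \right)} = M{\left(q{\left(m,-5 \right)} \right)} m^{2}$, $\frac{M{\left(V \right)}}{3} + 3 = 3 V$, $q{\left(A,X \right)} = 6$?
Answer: $18000$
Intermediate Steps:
$M{\left(V \right)} = -9 + 9 V$ ($M{\left(V \right)} = -9 + 3 \cdot 3 V = -9 + 9 V$)
$R{\left(m \right)} = 45 m^{2}$ ($R{\left(m \right)} = \left(-9 + 9 \cdot 6\right) m^{2} = \left(-9 + 54\right) m^{2} = 45 m^{2}$)
$R{\left(P{\left(-2 \right)} \right)} t{\left(-4,1 \right)} \left(-4\right) = 45 \cdot 5^{2} \left(\left(-4\right) \left(-4\right)\right) = 45 \cdot 25 \cdot 16 = 1125 \cdot 16 = 18000$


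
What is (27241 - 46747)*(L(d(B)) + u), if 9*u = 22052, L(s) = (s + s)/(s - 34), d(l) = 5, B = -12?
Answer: -4157495836/87 ≈ -4.7787e+7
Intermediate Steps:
L(s) = 2*s/(-34 + s) (L(s) = (2*s)/(-34 + s) = 2*s/(-34 + s))
u = 22052/9 (u = (⅑)*22052 = 22052/9 ≈ 2450.2)
(27241 - 46747)*(L(d(B)) + u) = (27241 - 46747)*(2*5/(-34 + 5) + 22052/9) = -19506*(2*5/(-29) + 22052/9) = -19506*(2*5*(-1/29) + 22052/9) = -19506*(-10/29 + 22052/9) = -19506*639418/261 = -4157495836/87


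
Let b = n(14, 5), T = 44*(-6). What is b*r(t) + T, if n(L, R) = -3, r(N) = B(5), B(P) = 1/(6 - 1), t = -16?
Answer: -1323/5 ≈ -264.60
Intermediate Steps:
B(P) = ⅕ (B(P) = 1/5 = ⅕)
r(N) = ⅕
T = -264
b = -3
b*r(t) + T = -3*⅕ - 264 = -⅗ - 264 = -1323/5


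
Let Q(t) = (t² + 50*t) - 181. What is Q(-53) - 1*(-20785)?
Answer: 20763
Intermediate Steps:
Q(t) = -181 + t² + 50*t
Q(-53) - 1*(-20785) = (-181 + (-53)² + 50*(-53)) - 1*(-20785) = (-181 + 2809 - 2650) + 20785 = -22 + 20785 = 20763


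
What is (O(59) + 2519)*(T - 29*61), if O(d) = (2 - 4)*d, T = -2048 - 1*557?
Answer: -10501974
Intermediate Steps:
T = -2605 (T = -2048 - 557 = -2605)
O(d) = -2*d
(O(59) + 2519)*(T - 29*61) = (-2*59 + 2519)*(-2605 - 29*61) = (-118 + 2519)*(-2605 - 1769) = 2401*(-4374) = -10501974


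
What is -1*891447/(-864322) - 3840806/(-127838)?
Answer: 1716826962559/55246597918 ≈ 31.076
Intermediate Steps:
-1*891447/(-864322) - 3840806/(-127838) = -891447*(-1/864322) - 3840806*(-1/127838) = 891447/864322 + 1920403/63919 = 1716826962559/55246597918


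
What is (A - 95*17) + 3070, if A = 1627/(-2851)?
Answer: 4146578/2851 ≈ 1454.4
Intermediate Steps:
A = -1627/2851 (A = 1627*(-1/2851) = -1627/2851 ≈ -0.57068)
(A - 95*17) + 3070 = (-1627/2851 - 95*17) + 3070 = (-1627/2851 - 1615) + 3070 = -4605992/2851 + 3070 = 4146578/2851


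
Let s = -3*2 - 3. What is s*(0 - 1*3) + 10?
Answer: 37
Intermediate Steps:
s = -9 (s = -6 - 3 = -9)
s*(0 - 1*3) + 10 = -9*(0 - 1*3) + 10 = -9*(0 - 3) + 10 = -9*(-3) + 10 = 27 + 10 = 37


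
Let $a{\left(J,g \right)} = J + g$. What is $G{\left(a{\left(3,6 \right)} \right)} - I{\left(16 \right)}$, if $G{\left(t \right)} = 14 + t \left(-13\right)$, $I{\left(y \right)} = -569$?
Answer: $466$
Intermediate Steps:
$G{\left(t \right)} = 14 - 13 t$
$G{\left(a{\left(3,6 \right)} \right)} - I{\left(16 \right)} = \left(14 - 13 \left(3 + 6\right)\right) - -569 = \left(14 - 117\right) + 569 = -103 + 569 = 466$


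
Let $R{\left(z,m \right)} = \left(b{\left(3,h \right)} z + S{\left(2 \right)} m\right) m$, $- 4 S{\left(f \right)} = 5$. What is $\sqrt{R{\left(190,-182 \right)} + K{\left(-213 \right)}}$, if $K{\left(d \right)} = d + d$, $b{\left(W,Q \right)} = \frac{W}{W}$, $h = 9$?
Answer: $i \sqrt{76411} \approx 276.43 i$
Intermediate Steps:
$S{\left(f \right)} = - \frac{5}{4}$ ($S{\left(f \right)} = \left(- \frac{1}{4}\right) 5 = - \frac{5}{4}$)
$b{\left(W,Q \right)} = 1$
$K{\left(d \right)} = 2 d$
$R{\left(z,m \right)} = m \left(z - \frac{5 m}{4}\right)$ ($R{\left(z,m \right)} = \left(1 z - \frac{5 m}{4}\right) m = \left(z - \frac{5 m}{4}\right) m = m \left(z - \frac{5 m}{4}\right)$)
$\sqrt{R{\left(190,-182 \right)} + K{\left(-213 \right)}} = \sqrt{\frac{1}{4} \left(-182\right) \left(\left(-5\right) \left(-182\right) + 4 \cdot 190\right) + 2 \left(-213\right)} = \sqrt{\frac{1}{4} \left(-182\right) \left(910 + 760\right) - 426} = \sqrt{\frac{1}{4} \left(-182\right) 1670 - 426} = \sqrt{-75985 - 426} = \sqrt{-76411} = i \sqrt{76411}$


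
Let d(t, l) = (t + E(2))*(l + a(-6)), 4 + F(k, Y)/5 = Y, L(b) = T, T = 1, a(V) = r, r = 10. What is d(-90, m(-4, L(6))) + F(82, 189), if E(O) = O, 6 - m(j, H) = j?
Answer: -835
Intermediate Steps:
a(V) = 10
L(b) = 1
F(k, Y) = -20 + 5*Y
m(j, H) = 6 - j
d(t, l) = (2 + t)*(10 + l) (d(t, l) = (t + 2)*(l + 10) = (2 + t)*(10 + l))
d(-90, m(-4, L(6))) + F(82, 189) = (20 + 2*(6 - 1*(-4)) + 10*(-90) + (6 - 1*(-4))*(-90)) + (-20 + 5*189) = (20 + 2*(6 + 4) - 900 + (6 + 4)*(-90)) + (-20 + 945) = (20 + 2*10 - 900 + 10*(-90)) + 925 = (20 + 20 - 900 - 900) + 925 = -1760 + 925 = -835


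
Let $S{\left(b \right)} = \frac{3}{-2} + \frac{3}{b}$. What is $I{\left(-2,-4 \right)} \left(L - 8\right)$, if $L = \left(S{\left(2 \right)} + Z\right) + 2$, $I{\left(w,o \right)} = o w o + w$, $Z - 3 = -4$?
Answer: $238$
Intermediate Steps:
$Z = -1$ ($Z = 3 - 4 = -1$)
$I{\left(w,o \right)} = w + w o^{2}$ ($I{\left(w,o \right)} = w o^{2} + w = w + w o^{2}$)
$S{\left(b \right)} = - \frac{3}{2} + \frac{3}{b}$ ($S{\left(b \right)} = 3 \left(- \frac{1}{2}\right) + \frac{3}{b} = - \frac{3}{2} + \frac{3}{b}$)
$L = 1$ ($L = \left(\left(- \frac{3}{2} + \frac{3}{2}\right) - 1\right) + 2 = \left(0 - 1\right) + 2 = -1 + 2 = 1$)
$I{\left(-2,-4 \right)} \left(L - 8\right) = - 2 \left(1 + \left(-4\right)^{2}\right) \left(1 - 8\right) = - 2 \left(1 + 16\right) \left(-7\right) = \left(-2\right) 17 \left(-7\right) = \left(-34\right) \left(-7\right) = 238$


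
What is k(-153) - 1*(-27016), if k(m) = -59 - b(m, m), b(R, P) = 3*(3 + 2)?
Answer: 26942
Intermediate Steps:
b(R, P) = 15 (b(R, P) = 3*5 = 15)
k(m) = -74 (k(m) = -59 - 1*15 = -59 - 15 = -74)
k(-153) - 1*(-27016) = -74 - 1*(-27016) = -74 + 27016 = 26942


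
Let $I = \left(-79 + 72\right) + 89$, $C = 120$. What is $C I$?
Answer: $9840$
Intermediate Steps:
$I = 82$ ($I = -7 + 89 = 82$)
$C I = 120 \cdot 82 = 9840$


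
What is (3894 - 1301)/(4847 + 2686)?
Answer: 2593/7533 ≈ 0.34422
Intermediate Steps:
(3894 - 1301)/(4847 + 2686) = 2593/7533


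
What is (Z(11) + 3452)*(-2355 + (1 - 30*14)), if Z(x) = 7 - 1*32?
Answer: -9506498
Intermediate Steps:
Z(x) = -25 (Z(x) = 7 - 32 = -25)
(Z(11) + 3452)*(-2355 + (1 - 30*14)) = (-25 + 3452)*(-2355 + (1 - 30*14)) = 3427*(-2355 + (1 - 420)) = 3427*(-2355 - 419) = 3427*(-2774) = -9506498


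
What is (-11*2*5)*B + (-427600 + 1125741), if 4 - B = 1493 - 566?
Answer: 799671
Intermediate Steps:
B = -923 (B = 4 - (1493 - 566) = 4 - 1*927 = 4 - 927 = -923)
(-11*2*5)*B + (-427600 + 1125741) = (-11*2*5)*(-923) + (-427600 + 1125741) = -22*5*(-923) + 698141 = -110*(-923) + 698141 = 101530 + 698141 = 799671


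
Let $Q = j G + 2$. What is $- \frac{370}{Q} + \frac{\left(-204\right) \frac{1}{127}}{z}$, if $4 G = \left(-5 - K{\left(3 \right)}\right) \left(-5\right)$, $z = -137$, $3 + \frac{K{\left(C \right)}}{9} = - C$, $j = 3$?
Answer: $\frac{25898828}{12649073} \approx 2.0475$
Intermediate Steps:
$K{\left(C \right)} = -27 - 9 C$ ($K{\left(C \right)} = -27 + 9 \left(- C\right) = -27 - 9 C$)
$G = - \frac{245}{4}$ ($G = \frac{\left(-5 - \left(-27 - 27\right)\right) \left(-5\right)}{4} = \frac{\left(-5 - -54\right) \left(-5\right)}{4} = \frac{\left(-5 + 54\right) \left(-5\right)}{4} = \frac{49 \left(-5\right)}{4} = \frac{1}{4} \left(-245\right) = - \frac{245}{4} \approx -61.25$)
$Q = - \frac{727}{4}$ ($Q = 3 \left(- \frac{245}{4}\right) + 2 = - \frac{735}{4} + 2 = - \frac{727}{4} \approx -181.75$)
$- \frac{370}{Q} + \frac{\left(-204\right) \frac{1}{127}}{z} = - \frac{370}{- \frac{727}{4}} + \frac{\left(-204\right) \frac{1}{127}}{-137} = \left(-370\right) \left(- \frac{4}{727}\right) + \left(-204\right) \frac{1}{127} \left(- \frac{1}{137}\right) = \frac{1480}{727} - - \frac{204}{17399} = \frac{1480}{727} + \frac{204}{17399} = \frac{25898828}{12649073}$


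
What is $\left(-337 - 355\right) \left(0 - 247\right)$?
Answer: $170924$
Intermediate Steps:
$\left(-337 - 355\right) \left(0 - 247\right) = \left(-692\right) \left(-247\right) = 170924$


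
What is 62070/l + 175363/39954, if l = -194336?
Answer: 7899849797/1941125136 ≈ 4.0697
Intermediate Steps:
62070/l + 175363/39954 = 62070/(-194336) + 175363/39954 = 62070*(-1/194336) + 175363*(1/39954) = -31035/97168 + 175363/39954 = 7899849797/1941125136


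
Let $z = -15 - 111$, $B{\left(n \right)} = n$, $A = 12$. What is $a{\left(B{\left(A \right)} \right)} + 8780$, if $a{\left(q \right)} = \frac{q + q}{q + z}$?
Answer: $\frac{166816}{19} \approx 8779.8$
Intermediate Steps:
$z = -126$
$a{\left(q \right)} = \frac{2 q}{-126 + q}$ ($a{\left(q \right)} = \frac{q + q}{q - 126} = \frac{2 q}{-126 + q}$)
$a{\left(B{\left(A \right)} \right)} + 8780 = 2 \cdot 12 \frac{1}{-126 + 12} + 8780 = 2 \cdot 12 \frac{1}{-114} + 8780 = 2 \cdot 12 \left(- \frac{1}{114}\right) + 8780 = - \frac{4}{19} + 8780 = \frac{166816}{19}$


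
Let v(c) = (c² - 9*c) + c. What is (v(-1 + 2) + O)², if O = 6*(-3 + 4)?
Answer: 1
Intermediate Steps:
v(c) = c² - 8*c
O = 6 (O = 6*1 = 6)
(v(-1 + 2) + O)² = ((-1 + 2)*(-8 + (-1 + 2)) + 6)² = (1*(-8 + 1) + 6)² = (1*(-7) + 6)² = (-7 + 6)² = (-1)² = 1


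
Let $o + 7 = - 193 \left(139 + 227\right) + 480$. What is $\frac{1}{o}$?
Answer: $- \frac{1}{70165} \approx -1.4252 \cdot 10^{-5}$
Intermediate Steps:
$o = -70165$ ($o = -7 + \left(- 193 \left(139 + 227\right) + 480\right) = -7 + \left(\left(-193\right) 366 + 480\right) = -7 + \left(-70638 + 480\right) = -7 - 70158 = -70165$)
$\frac{1}{o} = \frac{1}{-70165} = - \frac{1}{70165}$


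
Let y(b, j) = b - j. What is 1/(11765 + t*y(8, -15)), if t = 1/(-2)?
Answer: 2/23507 ≈ 8.5081e-5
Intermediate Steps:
t = -1/2 ≈ -0.50000
1/(11765 + t*y(8, -15)) = 1/(11765 - (8 - 1*(-15))/2) = 1/(11765 - (8 + 15)/2) = 1/(11765 - 1/2*23) = 1/(11765 - 23/2) = 1/(23507/2) = 2/23507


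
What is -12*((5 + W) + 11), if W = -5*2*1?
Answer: -72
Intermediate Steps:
W = -10 (W = -10*1 = -10)
-12*((5 + W) + 11) = -12*((5 - 10) + 11) = -12*(-5 + 11) = -12*6 = -72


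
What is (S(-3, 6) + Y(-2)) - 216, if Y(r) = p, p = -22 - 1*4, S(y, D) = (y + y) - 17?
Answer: -265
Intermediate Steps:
S(y, D) = -17 + 2*y (S(y, D) = 2*y - 17 = -17 + 2*y)
p = -26 (p = -22 - 4 = -26)
Y(r) = -26
(S(-3, 6) + Y(-2)) - 216 = ((-17 + 2*(-3)) - 26) - 216 = ((-17 - 6) - 26) - 216 = (-23 - 26) - 216 = -49 - 216 = -265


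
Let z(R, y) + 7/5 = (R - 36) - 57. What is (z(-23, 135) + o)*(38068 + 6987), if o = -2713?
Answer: -127523672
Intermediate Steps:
z(R, y) = -472/5 + R (z(R, y) = -7/5 + ((R - 36) - 57) = -7/5 + ((-36 + R) - 57) = -7/5 + (-93 + R) = -472/5 + R)
(z(-23, 135) + o)*(38068 + 6987) = ((-472/5 - 23) - 2713)*(38068 + 6987) = (-587/5 - 2713)*45055 = -14152/5*45055 = -127523672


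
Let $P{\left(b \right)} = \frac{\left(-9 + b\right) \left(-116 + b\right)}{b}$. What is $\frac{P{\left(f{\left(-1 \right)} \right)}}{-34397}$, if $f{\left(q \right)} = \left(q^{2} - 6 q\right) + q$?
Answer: $- \frac{5}{3127} \approx -0.001599$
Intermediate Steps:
$f{\left(q \right)} = q^{2} - 5 q$
$P{\left(b \right)} = \frac{\left(-116 + b\right) \left(-9 + b\right)}{b}$
$\frac{P{\left(f{\left(-1 \right)} \right)}}{-34397} = \frac{-125 - \left(-5 - 1\right) + \frac{1044}{\left(-1\right) \left(-5 - 1\right)}}{-34397} = \left(-125 - -6 + \frac{1044}{\left(-1\right) \left(-6\right)}\right) \left(- \frac{1}{34397}\right) = \left(-125 + 6 + \frac{1044}{6}\right) \left(- \frac{1}{34397}\right) = \left(-125 + 6 + 1044 \cdot \frac{1}{6}\right) \left(- \frac{1}{34397}\right) = \left(-125 + 6 + 174\right) \left(- \frac{1}{34397}\right) = 55 \left(- \frac{1}{34397}\right) = - \frac{5}{3127}$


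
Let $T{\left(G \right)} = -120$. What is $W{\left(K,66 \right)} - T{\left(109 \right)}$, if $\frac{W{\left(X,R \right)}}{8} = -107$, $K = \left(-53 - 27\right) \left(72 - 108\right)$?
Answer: $-736$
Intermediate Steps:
$K = 2880$ ($K = \left(-80\right) \left(-36\right) = 2880$)
$W{\left(X,R \right)} = -856$ ($W{\left(X,R \right)} = 8 \left(-107\right) = -856$)
$W{\left(K,66 \right)} - T{\left(109 \right)} = -856 - -120 = -856 + 120 = -736$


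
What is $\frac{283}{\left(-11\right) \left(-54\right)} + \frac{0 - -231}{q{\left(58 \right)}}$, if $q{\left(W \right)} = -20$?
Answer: $- \frac{65777}{5940} \approx -11.074$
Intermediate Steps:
$\frac{283}{\left(-11\right) \left(-54\right)} + \frac{0 - -231}{q{\left(58 \right)}} = \frac{283}{\left(-11\right) \left(-54\right)} + \frac{0 - -231}{-20} = \frac{283}{594} + \left(0 + 231\right) \left(- \frac{1}{20}\right) = 283 \cdot \frac{1}{594} + 231 \left(- \frac{1}{20}\right) = \frac{283}{594} - \frac{231}{20} = - \frac{65777}{5940}$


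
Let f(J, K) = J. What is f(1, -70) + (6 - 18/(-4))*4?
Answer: 43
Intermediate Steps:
f(1, -70) + (6 - 18/(-4))*4 = 1 + (6 - 18/(-4))*4 = 1 + (6 - 18*(-1/4))*4 = 1 + (6 + 9/2)*4 = 1 + (21/2)*4 = 1 + 42 = 43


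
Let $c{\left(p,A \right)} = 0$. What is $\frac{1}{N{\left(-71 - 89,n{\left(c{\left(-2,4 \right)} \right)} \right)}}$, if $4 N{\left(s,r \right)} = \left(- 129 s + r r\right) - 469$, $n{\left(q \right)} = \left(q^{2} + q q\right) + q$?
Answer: $\frac{4}{20171} \approx 0.0001983$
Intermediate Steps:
$n{\left(q \right)} = q + 2 q^{2}$ ($n{\left(q \right)} = \left(q^{2} + q^{2}\right) + q = 2 q^{2} + q = q + 2 q^{2}$)
$N{\left(s,r \right)} = - \frac{469}{4} - \frac{129 s}{4} + \frac{r^{2}}{4}$ ($N{\left(s,r \right)} = \frac{\left(- 129 s + r r\right) - 469}{4} = \frac{\left(- 129 s + r^{2}\right) - 469}{4} = \frac{\left(r^{2} - 129 s\right) - 469}{4} = \frac{-469 + r^{2} - 129 s}{4} = - \frac{469}{4} - \frac{129 s}{4} + \frac{r^{2}}{4}$)
$\frac{1}{N{\left(-71 - 89,n{\left(c{\left(-2,4 \right)} \right)} \right)}} = \frac{1}{- \frac{469}{4} - \frac{129 \left(-71 - 89\right)}{4} + \frac{\left(0 \left(1 + 2 \cdot 0\right)\right)^{2}}{4}} = \frac{1}{- \frac{469}{4} - -5160 + \frac{\left(0 \left(1 + 0\right)\right)^{2}}{4}} = \frac{1}{- \frac{469}{4} + 5160 + \frac{\left(0 \cdot 1\right)^{2}}{4}} = \frac{1}{- \frac{469}{4} + 5160 + \frac{0^{2}}{4}} = \frac{1}{- \frac{469}{4} + 5160 + \frac{1}{4} \cdot 0} = \frac{1}{- \frac{469}{4} + 5160 + 0} = \frac{1}{\frac{20171}{4}} = \frac{4}{20171}$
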